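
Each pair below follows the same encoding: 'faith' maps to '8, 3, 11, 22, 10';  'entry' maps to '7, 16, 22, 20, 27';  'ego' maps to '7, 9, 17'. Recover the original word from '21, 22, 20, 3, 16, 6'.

f is letter #6 and maps to 8: an offset of 2. Letters become their 1-based position plus 2 (so a→3, b→4, …).
Undoing it on 21, 22, 20, 3, 16, 6: 21→(21−2)÷1=19=s, 22→(22−2)÷1=20=t, 20→(20−2)÷1=18=r, 3→(3−2)÷1=1=a, 16→(16−2)÷1=14=n, 6→(6−2)÷1=4=d.

strand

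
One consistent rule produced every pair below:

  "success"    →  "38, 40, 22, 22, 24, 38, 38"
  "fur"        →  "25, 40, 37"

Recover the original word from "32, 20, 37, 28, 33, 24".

marine

s is letter #19 and maps to 38: an offset of 19. Each letter is replaced by its alphabet position (a=1..z=26) + 19.
Undoing it on 32, 20, 37, 28, 33, 24: 32→(32−19)÷1=13=m, 20→(20−19)÷1=1=a, 37→(37−19)÷1=18=r, 28→(28−19)÷1=9=i, 33→(33−19)÷1=14=n, 24→(24−19)÷1=5=e.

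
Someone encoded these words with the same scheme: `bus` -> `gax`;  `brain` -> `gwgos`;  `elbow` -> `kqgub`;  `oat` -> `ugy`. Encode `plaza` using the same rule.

uqgeg

Two shifts are in play — +6 for a/e/i/o/u, +5 for every other letter.
On plaza: p(cons)+5=u, l(cons)+5=q, a(vowel)+6=g, z(cons)+5=e, a(vowel)+6=g.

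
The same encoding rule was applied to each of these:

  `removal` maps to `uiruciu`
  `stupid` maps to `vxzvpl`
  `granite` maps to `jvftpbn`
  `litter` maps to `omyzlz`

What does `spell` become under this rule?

vtjrs

In removal: r→u is +3, e→i is +4, m→r is +5, o→u is +6 — the shift increases by 1 each position. The shift increases by 1 at each position, starting from +3: 3, 4, 5, ….
On spell: s+3=v, p+4=t, e+5=j, l+6=r, l+7=s.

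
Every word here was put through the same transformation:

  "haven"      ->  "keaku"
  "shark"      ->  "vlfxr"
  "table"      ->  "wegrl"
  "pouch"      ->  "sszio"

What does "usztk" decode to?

round

In haven: h→k is +3, a→e is +4, v→a is +5, e→k is +6 — the shift increases by 1 each position. Letter i (0-indexed) is shifted by i+3, so successive shifts are 3, 4, 5, ….
Reversing it on usztk: u−3=r, s−4=o, z−5=u, t−6=n, k−7=d.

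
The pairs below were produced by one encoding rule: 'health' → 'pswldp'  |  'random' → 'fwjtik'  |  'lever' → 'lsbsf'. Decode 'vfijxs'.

bronze

h(7)→p(15) and e(4)→s(18) fit y≡25x+22 (mod 26); the inverse of 25 mod 26 is 25. Treating letters as 0–25, the rule is x ↦ 25x + 22 (mod 26).
Reversing it on vfijxs: v(21)→25·(21−22)≡1=b; f(5)→25·(5−22)≡17=r; i(8)→25·(8−22)≡14=o; j(9)→25·(9−22)≡13=n; x(23)→25·(23−22)≡25=z; s(18)→25·(18−22)≡4=e (all mod 26).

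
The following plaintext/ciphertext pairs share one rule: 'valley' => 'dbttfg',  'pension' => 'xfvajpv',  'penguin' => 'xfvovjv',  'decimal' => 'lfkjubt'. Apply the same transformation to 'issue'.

The shift depends on letter class: consonant v→d is +8, but vowel a→b is +1. Vowels shift forward by 1 and consonants shift forward by 8.
For issue: i(vowel)+1=j, s(cons)+8=a, s(cons)+8=a, u(vowel)+1=v, e(vowel)+1=f.

jaavf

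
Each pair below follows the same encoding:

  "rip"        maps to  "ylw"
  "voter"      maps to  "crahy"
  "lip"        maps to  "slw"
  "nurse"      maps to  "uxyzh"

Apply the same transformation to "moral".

tryds

Two shifts are in play — +3 for a/e/i/o/u, +7 for every other letter.
Applying it to moral: m(cons)+7=t, o(vowel)+3=r, r(cons)+7=y, a(vowel)+3=d, l(cons)+7=s.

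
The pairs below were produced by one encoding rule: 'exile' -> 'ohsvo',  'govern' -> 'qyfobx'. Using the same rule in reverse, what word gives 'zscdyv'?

Compare letters: e→o is +10, x→h is +10, i→s is +10 — a constant shift. Each letter is shifted forward by 10 in the alphabet (a Caesar shift of +10).
Reversing it on zscdyv: z−10=p, s−10=i, c−10=s, d−10=t, y−10=o, v−10=l.

pistol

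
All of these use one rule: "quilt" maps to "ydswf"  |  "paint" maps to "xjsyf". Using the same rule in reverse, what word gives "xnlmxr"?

pebble

In quilt: q→y is +8, u→d is +9, i→s is +10, l→w is +11 — the shift increases by 1 each position. Letter i (0-indexed) is shifted by i+8, so successive shifts are 8, 9, 10, ….
Undoing it on xnlmxr: x−8=p, n−9=e, l−10=b, m−11=b, x−12=l, r−13=e.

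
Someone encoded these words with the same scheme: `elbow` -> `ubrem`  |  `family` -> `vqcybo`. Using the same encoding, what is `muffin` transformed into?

Each letter is shifted forward by 16 in the alphabet (a Caesar shift of +16).
Applying it to muffin: m+16=c, u+16=k, f+16=v, f+16=v, i+16=y, n+16=d.

ckvvyd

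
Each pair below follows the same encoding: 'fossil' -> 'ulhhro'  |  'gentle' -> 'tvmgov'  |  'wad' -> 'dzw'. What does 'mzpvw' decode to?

naked

Each pair mirrors across the alphabet (f↔u, o↔l, s↔h): positions sum to 25. Each letter is replaced by its mirror in the alphabet: a↔z, b↔y, c↔x, and so on (the Atbash cipher).
Reversing it on mzpvw: m↔n, z↔a, p↔k, v↔e, w↔d.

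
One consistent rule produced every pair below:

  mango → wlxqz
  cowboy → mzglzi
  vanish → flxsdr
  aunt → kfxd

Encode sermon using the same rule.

Shifts by position in mango: pos 0: m→w (+10), pos 1: a→l (+11), pos 2: n→x (+10), pos 3: g→q (+10), pos 4: o→z (+11) — repeating every 3. It's a Vigenère-style cipher with numeric key [10,11,10]: position i shifts by key[i mod 3].
For sermon: s+10=c, e+11=p, r+10=b, m+10=w, o+11=z, n+10=x.

cpbwzx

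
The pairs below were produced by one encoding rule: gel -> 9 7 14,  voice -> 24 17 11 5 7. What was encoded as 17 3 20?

oar

g is letter #7 and maps to 9: an offset of 2. Each letter is replaced by its alphabet position (a=1..z=26) + 2.
Decoding 17 3 20: 17→(17−2)÷1=15=o, 3→(3−2)÷1=1=a, 20→(20−2)÷1=18=r.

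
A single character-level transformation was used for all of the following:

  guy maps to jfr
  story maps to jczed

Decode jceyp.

entry

The output letters match the input read backwards, each shifted +11: guy reversed is yug. The word is reversed, then every letter is shifted forward by 11.
Reversing it on jceyp: shift back: j−11=y, c−11=r, e−11=t, y−11=n, p−11=e → yrtne; then reverse → entry.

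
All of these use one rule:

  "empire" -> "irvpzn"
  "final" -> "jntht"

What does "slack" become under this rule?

In empire: e→i is +4, m→r is +5, p→v is +6, i→p is +7 — the shift increases by 1 each position. The shift increases by 1 at each position, starting from +4: 4, 5, 6, ….
For slack: s+4=w, l+5=q, a+6=g, c+7=j, k+8=s.

wqgjs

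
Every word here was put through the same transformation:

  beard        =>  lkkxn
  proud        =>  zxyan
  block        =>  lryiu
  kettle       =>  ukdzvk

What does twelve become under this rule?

Shifts by position in beard: pos 0: b→l (+10), pos 1: e→k (+6), pos 2: a→k (+10), pos 3: r→x (+6) — repeating every 2. It's a Vigenère-style cipher with numeric key [10,6]: position i shifts by key[i mod 2].
For twelve: t+10=d, w+6=c, e+10=o, l+6=r, v+10=f, e+6=k.

dcorfk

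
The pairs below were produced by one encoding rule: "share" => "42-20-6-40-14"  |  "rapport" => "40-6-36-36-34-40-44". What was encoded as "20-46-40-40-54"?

hurry

s(#19)→42 and h(#8)→20: differences scale by 2, so n = 2·pos + 4. The formula is n = 2×(alphabet index, a=1) + 4.
Decoding 20-46-40-40-54: 20→(20−4)÷2=8=h, 46→(46−4)÷2=21=u, 40→(40−4)÷2=18=r, 40→(40−4)÷2=18=r, 54→(54−4)÷2=25=y.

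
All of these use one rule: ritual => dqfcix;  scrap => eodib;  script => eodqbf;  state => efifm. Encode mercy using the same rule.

Two shifts are in play — +8 for a/e/i/o/u, +12 for every other letter.
On mercy: m(cons)+12=y, e(vowel)+8=m, r(cons)+12=d, c(cons)+12=o, y(cons)+12=k.

ymdok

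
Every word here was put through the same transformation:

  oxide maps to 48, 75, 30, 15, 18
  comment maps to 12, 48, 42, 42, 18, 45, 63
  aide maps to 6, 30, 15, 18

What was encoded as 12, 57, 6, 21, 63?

craft

o(#15)→48 and x(#24)→75: differences scale by 3, so n = 3·pos + 3. Each letter becomes 3×(its alphabet position, a=1..z=26) + 3.
Decoding 12, 57, 6, 21, 63: 12→(12−3)÷3=3=c, 57→(57−3)÷3=18=r, 6→(6−3)÷3=1=a, 21→(21−3)÷3=6=f, 63→(63−3)÷3=20=t.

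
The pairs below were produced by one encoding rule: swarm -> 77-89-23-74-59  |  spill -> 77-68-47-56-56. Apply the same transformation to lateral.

56-23-80-35-74-23-56

s(#19)→77 and w(#23)→89: differences scale by 3, so n = 3·pos + 20. The formula is n = 3×(alphabet index, a=1) + 20.
Applying it to lateral: l=12→56, a=1→23, t=20→80, e=5→35, r=18→74, a=1→23, l=12→56.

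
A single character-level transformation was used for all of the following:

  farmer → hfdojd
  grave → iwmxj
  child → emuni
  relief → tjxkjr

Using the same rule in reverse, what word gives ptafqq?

noodle

Shifts by position in farmer: pos 0: f→h (+2), pos 1: a→f (+5), pos 2: r→d (+12), pos 3: m→o (+2), pos 4: e→j (+5), pos 5: r→d (+12) — repeating every 3. A repeating key of period 3 is used — shifts +2, +5, +12 over and over.
Decoding ptafqq: p−2=n, t−5=o, a−12=o, f−2=d, q−5=l, q−12=e.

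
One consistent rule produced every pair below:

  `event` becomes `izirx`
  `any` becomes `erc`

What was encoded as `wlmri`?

shine

Compare letters: e→i is +4, v→z is +4, e→i is +4 — a constant shift. This is a Caesar cipher with shift 4.
Reversing it on wlmri: w−4=s, l−4=h, m−4=i, r−4=n, i−4=e.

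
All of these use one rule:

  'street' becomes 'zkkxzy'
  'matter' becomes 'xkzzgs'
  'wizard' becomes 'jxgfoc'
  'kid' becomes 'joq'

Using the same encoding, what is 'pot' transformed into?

zuv

The word is reversed, then every letter is shifted forward by 6.
On pot: reverse → top; then shift: t+6=z, o+6=u, p+6=v.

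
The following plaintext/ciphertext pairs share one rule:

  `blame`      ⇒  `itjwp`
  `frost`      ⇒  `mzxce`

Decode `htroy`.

alien

In blame: b→i is +7, l→t is +8, a→j is +9, m→w is +10 — the shift increases by 1 each position. The shift increases by 1 at each position, starting from +7: 7, 8, 9, ….
Undoing it on htroy: h−7=a, t−8=l, r−9=i, o−10=e, y−11=n.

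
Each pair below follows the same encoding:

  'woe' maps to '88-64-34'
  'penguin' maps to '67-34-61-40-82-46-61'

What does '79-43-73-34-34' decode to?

w(#23)→88 and o(#15)→64: differences scale by 3, so n = 3·pos + 19. With a=1..z=26, the number is 3·pos + 19.
Reversing it on 79-43-73-34-34: 79→(79−19)÷3=20=t, 43→(43−19)÷3=8=h, 73→(73−19)÷3=18=r, 34→(34−19)÷3=5=e, 34→(34−19)÷3=5=e.

three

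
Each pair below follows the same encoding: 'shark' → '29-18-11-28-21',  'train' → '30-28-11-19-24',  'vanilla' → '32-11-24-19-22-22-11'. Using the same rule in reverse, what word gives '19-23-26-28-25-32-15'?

s is letter #19 and maps to 29: an offset of 10. Letters become their 1-based position plus 10 (so a→11, b→12, …).
Undoing it on 19-23-26-28-25-32-15: 19→(19−10)÷1=9=i, 23→(23−10)÷1=13=m, 26→(26−10)÷1=16=p, 28→(28−10)÷1=18=r, 25→(25−10)÷1=15=o, 32→(32−10)÷1=22=v, 15→(15−10)÷1=5=e.

improve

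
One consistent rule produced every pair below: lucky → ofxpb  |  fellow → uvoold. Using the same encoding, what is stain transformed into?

hgzrm

Each pair mirrors across the alphabet (l↔o, u↔f, c↔x): positions sum to 25. Each letter is replaced by its mirror in the alphabet: a↔z, b↔y, c↔x, and so on (the Atbash cipher).
On stain: s↔h, t↔g, a↔z, i↔r, n↔m.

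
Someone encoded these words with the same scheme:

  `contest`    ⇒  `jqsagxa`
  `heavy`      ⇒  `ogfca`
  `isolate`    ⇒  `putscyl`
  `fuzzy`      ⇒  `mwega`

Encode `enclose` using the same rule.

lphsqxl

Shifts by position in contest: pos 0: c→j (+7), pos 1: o→q (+2), pos 2: n→s (+5), pos 3: t→a (+7), pos 4: e→g (+2), pos 5: s→x (+5) — repeating every 3. The shifts repeat in a cycle of length 3: positions 0,1,… shift by +7, +2, +5, then the pattern repeats.
Applying it to enclose: e+7=l, n+2=p, c+5=h, l+7=s, o+2=q, s+5=x, e+7=l.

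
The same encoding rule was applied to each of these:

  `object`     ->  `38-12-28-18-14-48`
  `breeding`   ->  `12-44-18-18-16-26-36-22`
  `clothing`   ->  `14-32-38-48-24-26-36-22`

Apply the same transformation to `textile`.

48-18-56-48-26-32-18

The formula is n = 2×(alphabet index, a=1) + 8.
Applying it to textile: t=20→48, e=5→18, x=24→56, t=20→48, i=9→26, l=12→32, e=5→18.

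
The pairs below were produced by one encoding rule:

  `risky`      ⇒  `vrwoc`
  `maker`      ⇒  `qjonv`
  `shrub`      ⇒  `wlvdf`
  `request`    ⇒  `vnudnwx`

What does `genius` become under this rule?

The shift depends on letter class: consonant r→v is +4, but vowel i→r is +9. Two shifts are in play — +9 for a/e/i/o/u, +4 for every other letter.
Applying it to genius: g(cons)+4=k, e(vowel)+9=n, n(cons)+4=r, i(vowel)+9=r, u(vowel)+9=d, s(cons)+4=w.

knrrdw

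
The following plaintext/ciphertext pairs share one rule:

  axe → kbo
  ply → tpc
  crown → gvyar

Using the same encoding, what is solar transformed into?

wypkv

Vowels shift forward by 10 and consonants shift forward by 4.
On solar: s(cons)+4=w, o(vowel)+10=y, l(cons)+4=p, a(vowel)+10=k, r(cons)+4=v.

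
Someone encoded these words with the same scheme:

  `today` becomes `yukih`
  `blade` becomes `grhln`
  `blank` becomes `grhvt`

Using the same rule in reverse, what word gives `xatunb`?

In today: t→y is +5, o→u is +6, d→k is +7, a→i is +8 — the shift increases by 1 each position. The shift increases by 1 at each position, starting from +5: 5, 6, 7, ….
Undoing it on xatunb: x−5=s, a−6=u, t−7=m, u−8=m, n−9=e, b−10=r.

summer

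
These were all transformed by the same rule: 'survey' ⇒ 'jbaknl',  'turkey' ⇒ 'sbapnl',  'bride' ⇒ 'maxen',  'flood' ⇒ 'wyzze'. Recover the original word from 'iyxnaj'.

s(18)→j(9) and u(20)→b(1) fit y≡9x+3 (mod 26); the inverse of 9 mod 26 is 3. Treating letters as 0–25, the rule is x ↦ 9x + 3 (mod 26).
Decoding iyxnaj: i(8)→3·(8−3)≡15=p; y(24)→3·(24−3)≡11=l; x(23)→3·(23−3)≡8=i; n(13)→3·(13−3)≡4=e; a(0)→3·(0−3)≡17=r; j(9)→3·(9−3)≡18=s (all mod 26).

pliers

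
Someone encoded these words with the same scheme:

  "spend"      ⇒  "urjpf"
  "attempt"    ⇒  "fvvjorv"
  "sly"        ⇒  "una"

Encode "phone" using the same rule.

rjtpj

The shift depends on letter class: consonant s→u is +2, but vowel e→j is +5. The rule splits by letter class: vowels +5, consonants +2.
Applying it to phone: p(cons)+2=r, h(cons)+2=j, o(vowel)+5=t, n(cons)+2=p, e(vowel)+5=j.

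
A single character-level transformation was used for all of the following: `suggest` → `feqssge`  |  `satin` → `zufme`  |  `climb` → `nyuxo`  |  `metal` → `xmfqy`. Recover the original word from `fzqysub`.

pigment

The output letters match the input read backwards, each shifted +12: suggest reversed is tseggus. Read the word backwards and shift each letter +12.
Decoding fzqysub: shift back: f−12=t, z−12=n, q−12=e, y−12=m, s−12=g, u−12=i, b−12=p → tnemgip; then reverse → pigment.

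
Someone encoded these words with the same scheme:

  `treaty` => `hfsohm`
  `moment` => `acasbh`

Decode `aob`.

Compare letters: t→h is +14, r→f is +14, e→s is +14 — a constant shift. Each letter is shifted forward by 14 in the alphabet (a Caesar shift of +14).
Decoding aob: a−14=m, o−14=a, b−14=n.

man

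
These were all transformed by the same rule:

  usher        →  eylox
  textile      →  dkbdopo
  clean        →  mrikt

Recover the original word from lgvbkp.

Shifts by position in usher: pos 0: u→e (+10), pos 1: s→y (+6), pos 2: h→l (+4), pos 3: e→o (+10), pos 4: r→x (+6) — repeating every 3. It's a Vigenère-style cipher with numeric key [10,6,4]: position i shifts by key[i mod 3].
Reversing it on lgvbkp: l−10=b, g−6=a, v−4=r, b−10=r, k−6=e, p−4=l.

barrel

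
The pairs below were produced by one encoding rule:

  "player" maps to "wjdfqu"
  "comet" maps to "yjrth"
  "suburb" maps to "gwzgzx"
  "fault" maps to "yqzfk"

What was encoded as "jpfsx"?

snake

Two steps: reverse the string, then apply a Caesar shift of +5.
Decoding jpfsx: shift back: j−5=e, p−5=k, f−5=a, s−5=n, x−5=s → ekans; then reverse → snake.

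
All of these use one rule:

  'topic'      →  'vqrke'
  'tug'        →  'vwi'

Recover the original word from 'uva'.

sty

Each letter is shifted forward by 2 in the alphabet (a Caesar shift of +2).
Undoing it on uva: u−2=s, v−2=t, a−2=y.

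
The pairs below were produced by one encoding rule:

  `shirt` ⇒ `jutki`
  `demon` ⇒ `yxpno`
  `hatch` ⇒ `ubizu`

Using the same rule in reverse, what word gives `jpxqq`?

s(18)→j(9) and h(7)→u(20) fit y≡25x+1 (mod 26); the inverse of 25 mod 26 is 25. Each letter's alphabet position (a=0..z=25) is mapped through 25·x+1 mod 26 — an affine cipher.
Undoing it on jpxqq: j(9)→25·(9−1)≡18=s; p(15)→25·(15−1)≡12=m; x(23)→25·(23−1)≡4=e; q(16)→25·(16−1)≡11=l; q(16)→25·(16−1)≡11=l (all mod 26).

smell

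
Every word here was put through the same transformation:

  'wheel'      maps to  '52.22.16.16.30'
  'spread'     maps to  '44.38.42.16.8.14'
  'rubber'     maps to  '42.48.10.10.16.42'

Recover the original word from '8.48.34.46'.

The formula is n = 2×(alphabet index, a=1) + 6.
Undoing it on 8.48.34.46: 8→(8−6)÷2=1=a, 48→(48−6)÷2=21=u, 34→(34−6)÷2=14=n, 46→(46−6)÷2=20=t.

aunt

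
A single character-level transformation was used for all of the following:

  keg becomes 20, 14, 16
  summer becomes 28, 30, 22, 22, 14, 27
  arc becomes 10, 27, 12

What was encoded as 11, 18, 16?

big

k is letter #11 and maps to 20: an offset of 9. Letters become their 1-based position plus 9 (so a→10, b→11, …).
Undoing it on 11, 18, 16: 11→(11−9)÷1=2=b, 18→(18−9)÷1=9=i, 16→(16−9)÷1=7=g.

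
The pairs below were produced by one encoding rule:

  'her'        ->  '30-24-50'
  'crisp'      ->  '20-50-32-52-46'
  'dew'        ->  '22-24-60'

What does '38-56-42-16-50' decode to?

h(#8)→30 and e(#5)→24: differences scale by 2, so n = 2·pos + 14. The formula is n = 2×(alphabet index, a=1) + 14.
Reversing it on 38-56-42-16-50: 38→(38−14)÷2=12=l, 56→(56−14)÷2=21=u, 42→(42−14)÷2=14=n, 16→(16−14)÷2=1=a, 50→(50−14)÷2=18=r.

lunar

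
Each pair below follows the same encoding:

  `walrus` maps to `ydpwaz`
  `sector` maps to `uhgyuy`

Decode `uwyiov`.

studio

In walrus: w→y is +2, a→d is +3, l→p is +4, r→w is +5 — the shift increases by 1 each position. Letter i (0-indexed) is shifted by i+2, so successive shifts are 2, 3, 4, ….
Undoing it on uwyiov: u−2=s, w−3=t, y−4=u, i−5=d, o−6=i, v−7=o.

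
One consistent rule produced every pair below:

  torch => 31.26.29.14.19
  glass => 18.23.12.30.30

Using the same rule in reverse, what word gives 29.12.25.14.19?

t is letter #20 and maps to 31: an offset of 11. Each letter is replaced by its alphabet position (a=1..z=26) + 11.
Decoding 29.12.25.14.19: 29→(29−11)÷1=18=r, 12→(12−11)÷1=1=a, 25→(25−11)÷1=14=n, 14→(14−11)÷1=3=c, 19→(19−11)÷1=8=h.

ranch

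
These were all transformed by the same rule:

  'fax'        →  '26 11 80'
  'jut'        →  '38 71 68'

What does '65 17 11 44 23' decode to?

The formula is n = 3×(alphabet index, a=1) + 8.
Reversing it on 65 17 11 44 23: 65→(65−8)÷3=19=s, 17→(17−8)÷3=3=c, 11→(11−8)÷3=1=a, 44→(44−8)÷3=12=l, 23→(23−8)÷3=5=e.

scale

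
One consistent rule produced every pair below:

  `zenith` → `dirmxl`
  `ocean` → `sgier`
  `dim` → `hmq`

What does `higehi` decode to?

decade

Compare letters: z→d is +4, e→i is +4, n→r is +4 — a constant shift. Every letter moves 4 places later in the alphabet, wrapping around z→a.
Reversing it on higehi: h−4=d, i−4=e, g−4=c, e−4=a, h−4=d, i−4=e.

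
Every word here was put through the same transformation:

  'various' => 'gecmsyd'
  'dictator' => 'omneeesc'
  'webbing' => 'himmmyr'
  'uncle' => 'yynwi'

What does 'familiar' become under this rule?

The rule splits by letter class: vowels +4, consonants +11.
For familiar: f(cons)+11=q, a(vowel)+4=e, m(cons)+11=x, i(vowel)+4=m, l(cons)+11=w, i(vowel)+4=m, a(vowel)+4=e, r(cons)+11=c.

qexmwmec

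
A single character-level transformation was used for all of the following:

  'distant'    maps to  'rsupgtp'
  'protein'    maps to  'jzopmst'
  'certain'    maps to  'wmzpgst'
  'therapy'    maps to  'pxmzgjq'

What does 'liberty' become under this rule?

dsbmzpq

d(3)→r(17) and i(8)→s(18) fit y≡21x+6 (mod 26); the inverse of 21 mod 26 is 5. This is an affine cipher: with a=0,…,z=25, each position x becomes (21x+6) mod 26.
For liberty: l(11)→21·11+6≡3=d; i(8)→21·8+6≡18=s; b(1)→21·1+6≡1=b; e(4)→21·4+6≡12=m; r(17)→21·17+6≡25=z; t(19)→21·19+6≡15=p; y(24)→21·24+6≡16=q (all mod 26).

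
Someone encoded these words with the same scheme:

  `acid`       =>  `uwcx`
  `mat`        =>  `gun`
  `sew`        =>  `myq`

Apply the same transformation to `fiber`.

Compare letters: a→u is +20, c→w is +20, i→c is +20 — a constant shift. It's a constant shift of +20 (ROT20).
On fiber: f+20=z, i+20=c, b+20=v, e+20=y, r+20=l.

zcvyl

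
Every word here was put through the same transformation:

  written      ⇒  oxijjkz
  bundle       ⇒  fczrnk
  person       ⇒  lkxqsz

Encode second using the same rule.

qkyszr

w(22)→o(14) and r(17)→x(23) fit y≡19x+12 (mod 26); the inverse of 19 mod 26 is 11. This is an affine cipher: with a=0,…,z=25, each position x becomes (19x+12) mod 26.
On second: s(18)→19·18+12≡16=q; e(4)→19·4+12≡10=k; c(2)→19·2+12≡24=y; o(14)→19·14+12≡18=s; n(13)→19·13+12≡25=z; d(3)→19·3+12≡17=r (all mod 26).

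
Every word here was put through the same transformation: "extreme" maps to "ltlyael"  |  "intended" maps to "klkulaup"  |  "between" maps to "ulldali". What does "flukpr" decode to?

The output letters match the input read backwards, each shifted +7: extreme reversed is emertxe. Read the word backwards and shift each letter +7.
Decoding flukpr: shift back: f−7=y, l−7=e, u−7=n, k−7=d, p−7=i, r−7=k → yendik; then reverse → kidney.

kidney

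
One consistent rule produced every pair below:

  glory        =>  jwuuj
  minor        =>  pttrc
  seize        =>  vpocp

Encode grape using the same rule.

A repeating key of period 3 is used — shifts +3, +11, +6 over and over.
On grape: g+3=j, r+11=c, a+6=g, p+3=s, e+11=p.

jcgsp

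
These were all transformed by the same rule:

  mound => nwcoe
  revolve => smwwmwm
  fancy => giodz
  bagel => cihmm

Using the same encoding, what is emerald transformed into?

mnmsime

Vowels shift forward by 8 and consonants shift forward by 1.
Applying it to emerald: e(vowel)+8=m, m(cons)+1=n, e(vowel)+8=m, r(cons)+1=s, a(vowel)+8=i, l(cons)+1=m, d(cons)+1=e.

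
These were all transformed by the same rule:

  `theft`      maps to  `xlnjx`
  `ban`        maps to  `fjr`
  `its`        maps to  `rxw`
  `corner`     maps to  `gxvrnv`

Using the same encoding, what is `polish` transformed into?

txprwl

The shift depends on letter class: consonant t→x is +4, but vowel e→n is +9. Two shifts are in play — +9 for a/e/i/o/u, +4 for every other letter.
For polish: p(cons)+4=t, o(vowel)+9=x, l(cons)+4=p, i(vowel)+9=r, s(cons)+4=w, h(cons)+4=l.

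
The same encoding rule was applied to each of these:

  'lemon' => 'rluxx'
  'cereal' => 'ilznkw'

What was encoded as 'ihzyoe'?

In lemon: l→r is +6, e→l is +7, m→u is +8, o→x is +9 — the shift increases by 1 each position. Each letter shifts forward by (position + 6), i.e. 6, 7, 8, … — the shift grows by one for each successive letter.
Reversing it on ihzyoe: i−6=c, h−7=a, z−8=r, y−9=p, o−10=e, e−11=t.

carpet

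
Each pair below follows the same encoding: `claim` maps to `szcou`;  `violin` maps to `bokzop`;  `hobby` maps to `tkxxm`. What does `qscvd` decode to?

scarf

c(2)→s(18) and l(11)→z(25) fit y≡21x+2 (mod 26); the inverse of 21 mod 26 is 5. Treating letters as 0–25, the rule is x ↦ 21x + 2 (mod 26).
Undoing it on qscvd: q(16)→5·(16−2)≡18=s; s(18)→5·(18−2)≡2=c; c(2)→5·(2−2)≡0=a; v(21)→5·(21−2)≡17=r; d(3)→5·(3−2)≡5=f (all mod 26).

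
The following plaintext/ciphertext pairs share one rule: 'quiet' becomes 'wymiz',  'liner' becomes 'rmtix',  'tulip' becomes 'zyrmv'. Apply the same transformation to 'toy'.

The shift depends on letter class: consonant q→w is +6, but vowel u→y is +4. The rule splits by letter class: vowels +4, consonants +6.
For toy: t(cons)+6=z, o(vowel)+4=s, y(cons)+6=e.

zse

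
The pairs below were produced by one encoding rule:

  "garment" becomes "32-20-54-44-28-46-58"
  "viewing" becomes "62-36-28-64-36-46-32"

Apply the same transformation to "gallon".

32-20-42-42-48-46

g(#7)→32 and a(#1)→20: differences scale by 2, so n = 2·pos + 18. With a=1..z=26, the number is 2·pos + 18.
For gallon: g=7→32, a=1→20, l=12→42, l=12→42, o=15→48, n=14→46.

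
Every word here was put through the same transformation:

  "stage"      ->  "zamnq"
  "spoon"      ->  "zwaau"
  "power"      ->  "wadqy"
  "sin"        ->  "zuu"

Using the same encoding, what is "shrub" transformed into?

The shift depends on letter class: consonant s→z is +7, but vowel a→m is +12. Vowels shift forward by 12 and consonants shift forward by 7.
On shrub: s(cons)+7=z, h(cons)+7=o, r(cons)+7=y, u(vowel)+12=g, b(cons)+7=i.

zoygi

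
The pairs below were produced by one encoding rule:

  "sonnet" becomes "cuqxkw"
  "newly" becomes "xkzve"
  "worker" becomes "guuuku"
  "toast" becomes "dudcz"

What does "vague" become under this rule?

fgjek

Shifts by position in sonnet: pos 0: s→c (+10), pos 1: o→u (+6), pos 2: n→q (+3), pos 3: n→x (+10), pos 4: e→k (+6), pos 5: t→w (+3) — repeating every 3. The shifts repeat in a cycle of length 3: positions 0,1,… shift by +10, +6, +3, then the pattern repeats.
For vague: v+10=f, a+6=g, g+3=j, u+10=e, e+6=k.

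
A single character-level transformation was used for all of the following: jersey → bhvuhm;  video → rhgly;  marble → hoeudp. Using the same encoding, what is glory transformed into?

buroj

The output letters match the input read backwards, each shifted +3: jersey reversed is yesrej. Two steps: reverse the string, then apply a Caesar shift of +3.
Applying it to glory: reverse → yrolg; then shift: y+3=b, r+3=u, o+3=r, l+3=o, g+3=j.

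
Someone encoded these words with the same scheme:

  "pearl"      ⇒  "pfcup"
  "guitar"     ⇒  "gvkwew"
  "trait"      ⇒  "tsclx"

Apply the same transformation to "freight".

fsglkmz

Letter i (0-indexed) is shifted by i+0, so successive shifts are 0, 1, 2, ….
Applying it to freight: f+0=f, r+1=s, e+2=g, i+3=l, g+4=k, h+5=m, t+6=z.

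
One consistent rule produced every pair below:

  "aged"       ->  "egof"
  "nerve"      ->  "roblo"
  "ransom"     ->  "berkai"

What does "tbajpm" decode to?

This is an affine cipher: with a=0,…,z=25, each position x becomes (9x+4) mod 26.
Undoing it on tbajpm: t(19)→3·(19−4)≡19=t; b(1)→3·(1−4)≡17=r; a(0)→3·(0−4)≡14=o; j(9)→3·(9−4)≡15=p; p(15)→3·(15−4)≡7=h; m(12)→3·(12−4)≡24=y (all mod 26).

trophy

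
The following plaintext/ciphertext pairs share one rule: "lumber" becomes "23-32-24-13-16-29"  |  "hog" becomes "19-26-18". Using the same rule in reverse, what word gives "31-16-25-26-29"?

tenor

l is letter #12 and maps to 23: an offset of 11. Each letter is replaced by its alphabet position (a=1..z=26) + 11.
Reversing it on 31-16-25-26-29: 31→(31−11)÷1=20=t, 16→(16−11)÷1=5=e, 25→(25−11)÷1=14=n, 26→(26−11)÷1=15=o, 29→(29−11)÷1=18=r.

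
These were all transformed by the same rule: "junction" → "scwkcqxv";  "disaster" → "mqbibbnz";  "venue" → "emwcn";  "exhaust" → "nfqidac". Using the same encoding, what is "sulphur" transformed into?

Shifts by position in junction: pos 0: j→s (+9), pos 1: u→c (+8), pos 2: n→w (+9), pos 3: c→k (+8) — repeating every 2. A repeating key of period 2 is used — shifts +9, +8 over and over.
For sulphur: s+9=b, u+8=c, l+9=u, p+8=x, h+9=q, u+8=c, r+9=a.

bcuxqca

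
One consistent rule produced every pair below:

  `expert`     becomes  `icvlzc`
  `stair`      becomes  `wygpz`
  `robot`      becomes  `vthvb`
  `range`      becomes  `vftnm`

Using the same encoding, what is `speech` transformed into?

wuklkq

In expert: e→i is +4, x→c is +5, p→v is +6, e→l is +7 — the shift increases by 1 each position. Each letter shifts forward by (position + 4), i.e. 4, 5, 6, … — the shift grows by one for each successive letter.
Applying it to speech: s+4=w, p+5=u, e+6=k, e+7=l, c+8=k, h+9=q.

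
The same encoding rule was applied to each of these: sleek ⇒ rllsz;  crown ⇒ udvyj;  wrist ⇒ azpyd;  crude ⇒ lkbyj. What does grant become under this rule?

The output letters match the input read backwards, each shifted +7: sleek reversed is keels. Two steps: reverse the string, then apply a Caesar shift of +7.
On grant: reverse → tnarg; then shift: t+7=a, n+7=u, a+7=h, r+7=y, g+7=n.

auhyn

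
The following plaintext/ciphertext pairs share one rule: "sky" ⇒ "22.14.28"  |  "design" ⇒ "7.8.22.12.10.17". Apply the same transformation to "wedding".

Letters become their 1-based position plus 3 (so a→4, b→5, …).
On wedding: w=23→26, e=5→8, d=4→7, d=4→7, i=9→12, n=14→17, g=7→10.

26.8.7.7.12.17.10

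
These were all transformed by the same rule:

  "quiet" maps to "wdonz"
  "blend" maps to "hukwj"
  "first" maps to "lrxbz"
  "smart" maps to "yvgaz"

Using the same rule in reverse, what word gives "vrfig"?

pizza

Shifts by position in quiet: pos 0: q→w (+6), pos 1: u→d (+9), pos 2: i→o (+6), pos 3: e→n (+9) — repeating every 2. The shifts repeat in a cycle of length 2: positions 0,1,… shift by +6, +9, then the pattern repeats.
Decoding vrfig: v−6=p, r−9=i, f−6=z, i−9=z, g−6=a.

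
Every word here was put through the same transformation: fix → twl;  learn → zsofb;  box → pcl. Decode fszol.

Every letter moves 14 places later in the alphabet, wrapping around z→a.
Decoding fszol: f−14=r, s−14=e, z−14=l, o−14=a, l−14=x.

relax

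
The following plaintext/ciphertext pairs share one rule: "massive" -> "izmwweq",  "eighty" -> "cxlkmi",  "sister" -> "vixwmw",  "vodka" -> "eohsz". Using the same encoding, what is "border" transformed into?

The output letters match the input read backwards, each shifted +4: massive reversed is evissam. The word is reversed, then every letter is shifted forward by 4.
On border: reverse → redrob; then shift: r+4=v, e+4=i, d+4=h, r+4=v, o+4=s, b+4=f.

vihvsf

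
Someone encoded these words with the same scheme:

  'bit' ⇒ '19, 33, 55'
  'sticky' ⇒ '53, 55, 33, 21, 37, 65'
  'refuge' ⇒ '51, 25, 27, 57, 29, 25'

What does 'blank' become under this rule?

19, 39, 17, 43, 37

b(#2)→19 and i(#9)→33: differences scale by 2, so n = 2·pos + 15. The formula is n = 2×(alphabet index, a=1) + 15.
Applying it to blank: b=2→19, l=12→39, a=1→17, n=14→43, k=11→37.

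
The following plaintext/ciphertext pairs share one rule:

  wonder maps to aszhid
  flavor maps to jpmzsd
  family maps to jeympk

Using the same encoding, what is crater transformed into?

gvmxid

Shifts by position in wonder: pos 0: w→a (+4), pos 1: o→s (+4), pos 2: n→z (+12), pos 3: d→h (+4), pos 4: e→i (+4), pos 5: r→d (+12) — repeating every 3. It's a Vigenère-style cipher with numeric key [4,4,12]: position i shifts by key[i mod 3].
For crater: c+4=g, r+4=v, a+12=m, t+4=x, e+4=i, r+12=d.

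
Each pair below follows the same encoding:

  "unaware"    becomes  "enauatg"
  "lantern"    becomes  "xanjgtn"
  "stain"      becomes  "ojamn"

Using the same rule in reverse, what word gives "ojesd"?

u(20)→e(4) and n(13)→n(13) fit y≡21x+0 (mod 26); the inverse of 21 mod 26 is 5. Treating letters as 0–25, the rule is x ↦ 21x + 0 (mod 26).
Undoing it on ojesd: o(14)→5·(14−0)≡18=s; j(9)→5·(9−0)≡19=t; e(4)→5·(4−0)≡20=u; s(18)→5·(18−0)≡12=m; d(3)→5·(3−0)≡15=p (all mod 26).

stump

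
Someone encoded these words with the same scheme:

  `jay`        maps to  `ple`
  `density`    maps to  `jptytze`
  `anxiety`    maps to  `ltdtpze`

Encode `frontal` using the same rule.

lxztzlr

The shift depends on letter class: consonant j→p is +6, but vowel a→l is +11. Two shifts are in play — +11 for a/e/i/o/u, +6 for every other letter.
On frontal: f(cons)+6=l, r(cons)+6=x, o(vowel)+11=z, n(cons)+6=t, t(cons)+6=z, a(vowel)+11=l, l(cons)+6=r.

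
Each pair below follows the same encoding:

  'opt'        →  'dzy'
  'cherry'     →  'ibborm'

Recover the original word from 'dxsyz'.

point

The output letters match the input read backwards, each shifted +10: opt reversed is tpo. The word is reversed, then every letter is shifted forward by 10.
Undoing it on dxsyz: shift back: d−10=t, x−10=n, s−10=i, y−10=o, z−10=p → tniop; then reverse → point.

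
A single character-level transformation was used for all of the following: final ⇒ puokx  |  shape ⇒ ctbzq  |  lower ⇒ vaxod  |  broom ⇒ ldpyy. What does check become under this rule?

mtfmw

Shifts by position in final: pos 0: f→p (+10), pos 1: i→u (+12), pos 2: n→o (+1), pos 3: a→k (+10), pos 4: l→x (+12) — repeating every 3. The shifts repeat in a cycle of length 3: positions 0,1,… shift by +10, +12, +1, then the pattern repeats.
On check: c+10=m, h+12=t, e+1=f, c+10=m, k+12=w.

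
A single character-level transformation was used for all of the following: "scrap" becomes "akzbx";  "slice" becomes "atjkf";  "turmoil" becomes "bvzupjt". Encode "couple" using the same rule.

The rule splits by letter class: vowels +1, consonants +8.
On couple: c(cons)+8=k, o(vowel)+1=p, u(vowel)+1=v, p(cons)+8=x, l(cons)+8=t, e(vowel)+1=f.

kpvxtf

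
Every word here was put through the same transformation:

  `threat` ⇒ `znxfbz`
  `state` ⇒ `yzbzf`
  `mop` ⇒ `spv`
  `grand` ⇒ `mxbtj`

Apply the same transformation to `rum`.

xvs

The shift depends on letter class: consonant t→z is +6, but vowel e→f is +1. The rule splits by letter class: vowels +1, consonants +6.
Applying it to rum: r(cons)+6=x, u(vowel)+1=v, m(cons)+6=s.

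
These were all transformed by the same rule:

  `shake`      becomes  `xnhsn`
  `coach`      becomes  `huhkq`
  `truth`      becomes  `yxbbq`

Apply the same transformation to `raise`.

wgpan

In shake: s→x is +5, h→n is +6, a→h is +7, k→s is +8 — the shift increases by 1 each position. The shift increases by 1 at each position, starting from +5: 5, 6, 7, ….
Applying it to raise: r+5=w, a+6=g, i+7=p, s+8=a, e+9=n.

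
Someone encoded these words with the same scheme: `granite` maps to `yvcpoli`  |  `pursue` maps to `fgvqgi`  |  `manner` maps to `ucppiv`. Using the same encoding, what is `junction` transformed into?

g(6)→y(24) and r(17)→v(21) fit y≡21x+2 (mod 26); the inverse of 21 mod 26 is 5. Each letter's alphabet position (a=0..z=25) is mapped through 21·x+2 mod 26 — an affine cipher.
On junction: j(9)→21·9+2≡9=j; u(20)→21·20+2≡6=g; n(13)→21·13+2≡15=p; c(2)→21·2+2≡18=s; t(19)→21·19+2≡11=l; i(8)→21·8+2≡14=o; o(14)→21·14+2≡10=k; n(13)→21·13+2≡15=p (all mod 26).

jgpslokp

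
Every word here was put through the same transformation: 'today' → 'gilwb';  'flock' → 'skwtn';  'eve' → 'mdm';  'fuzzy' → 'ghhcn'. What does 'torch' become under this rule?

The output letters match the input read backwards, each shifted +8: today reversed is yadot. The word is reversed, then every letter is shifted forward by 8.
Applying it to torch: reverse → hcrot; then shift: h+8=p, c+8=k, r+8=z, o+8=w, t+8=b.

pkzwb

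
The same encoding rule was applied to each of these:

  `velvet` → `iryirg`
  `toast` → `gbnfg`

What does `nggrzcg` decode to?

Compare letters: v→i is +13, e→r is +13, l→y is +13 — a constant shift. Every letter moves 13 places later in the alphabet, wrapping around z→a.
Decoding nggrzcg: n−13=a, g−13=t, g−13=t, r−13=e, z−13=m, c−13=p, g−13=t.

attempt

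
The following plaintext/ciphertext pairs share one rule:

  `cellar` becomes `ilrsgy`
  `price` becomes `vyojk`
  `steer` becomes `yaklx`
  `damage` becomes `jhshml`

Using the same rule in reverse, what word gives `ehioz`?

A repeating key of period 2 is used — shifts +6, +7 over and over.
Decoding ehioz: e−6=y, h−7=a, i−6=c, o−7=h, z−6=t.

yacht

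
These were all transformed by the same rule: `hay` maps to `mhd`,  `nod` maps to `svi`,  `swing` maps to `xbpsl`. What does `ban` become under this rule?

The shift depends on letter class: consonant h→m is +5, but vowel a→h is +7. Two shifts are in play — +7 for a/e/i/o/u, +5 for every other letter.
Applying it to ban: b(cons)+5=g, a(vowel)+7=h, n(cons)+5=s.

ghs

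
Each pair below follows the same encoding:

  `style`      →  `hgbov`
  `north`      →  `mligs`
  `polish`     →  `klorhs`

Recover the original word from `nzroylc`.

Each letter is replaced by its mirror in the alphabet: a↔z, b↔y, c↔x, and so on (the Atbash cipher).
Decoding nzroylc: n↔m, z↔a, r↔i, o↔l, y↔b, l↔o, c↔x.

mailbox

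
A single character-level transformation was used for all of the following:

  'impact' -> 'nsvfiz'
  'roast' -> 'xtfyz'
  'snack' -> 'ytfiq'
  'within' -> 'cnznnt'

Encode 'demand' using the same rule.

jjsftj

The shift depends on letter class: consonant m→s is +6, but vowel i→n is +5. The rule splits by letter class: vowels +5, consonants +6.
For demand: d(cons)+6=j, e(vowel)+5=j, m(cons)+6=s, a(vowel)+5=f, n(cons)+6=t, d(cons)+6=j.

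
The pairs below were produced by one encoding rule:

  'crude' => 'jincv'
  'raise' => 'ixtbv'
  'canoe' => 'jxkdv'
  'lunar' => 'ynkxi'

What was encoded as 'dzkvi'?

owner

This is an affine cipher: with a=0,…,z=25, each position x becomes (19x+23) mod 26.
Reversing it on dzkvi: d(3)→11·(3−23)≡14=o; z(25)→11·(25−23)≡22=w; k(10)→11·(10−23)≡13=n; v(21)→11·(21−23)≡4=e; i(8)→11·(8−23)≡17=r (all mod 26).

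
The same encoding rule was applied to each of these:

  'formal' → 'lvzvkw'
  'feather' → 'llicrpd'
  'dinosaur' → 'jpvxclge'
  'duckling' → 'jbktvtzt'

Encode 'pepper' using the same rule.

vlxyoc

In formal: f→l is +6, o→v is +7, r→z is +8, m→v is +9 — the shift increases by 1 each position. The shift increases by 1 at each position, starting from +6: 6, 7, 8, ….
Applying it to pepper: p+6=v, e+7=l, p+8=x, p+9=y, e+10=o, r+11=c.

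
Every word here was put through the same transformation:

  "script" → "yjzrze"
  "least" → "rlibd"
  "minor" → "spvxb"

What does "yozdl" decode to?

Each letter shifts forward by (position + 6), i.e. 6, 7, 8, … — the shift grows by one for each successive letter.
Reversing it on yozdl: y−6=s, o−7=h, z−8=r, d−9=u, l−10=b.

shrub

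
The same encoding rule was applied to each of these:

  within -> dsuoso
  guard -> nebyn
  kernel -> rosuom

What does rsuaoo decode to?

It's a Vigenère-style cipher with numeric key [7,10,1]: position i shifts by key[i mod 3].
Decoding rsuaoo: r−7=k, s−10=i, u−1=t, a−7=t, o−10=e, o−1=n.

kitten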